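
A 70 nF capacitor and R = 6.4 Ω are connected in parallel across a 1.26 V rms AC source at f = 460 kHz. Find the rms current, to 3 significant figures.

322 mA

ω = 2πf = 2.89e+06 rad/s
X_C = 1/(ωC) = 4.94 Ω
Parallel: admittances add. Y = 1/R + jωC
Y = (0.156 + j0.202) S
|Y| = 0.256 S → |Z| = 1/|Y| = 3.91 Ω, ∠Z = −∠Y = -52.3°
I = V/|Z| = 1.26/3.91 = 322 mA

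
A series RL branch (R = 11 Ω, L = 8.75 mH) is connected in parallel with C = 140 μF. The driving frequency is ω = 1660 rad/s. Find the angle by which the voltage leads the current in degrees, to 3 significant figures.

X_L = ωL = 14.5 Ω
X_C = 1/(ωC) = 4.30 Ω
Branch 1 (R+jX_L): Z₁ = 11.0 + j14.5 Ω, |Z₁| = 18.2 Ω
Branch 2 (−jX_C): Z₂ = −j4.30 Ω
Parallel: Z = Z₁Z₂/(Z₁+Z₂), |Z| = 5.22 Ω, ∠Z = -80.0°

-80.0°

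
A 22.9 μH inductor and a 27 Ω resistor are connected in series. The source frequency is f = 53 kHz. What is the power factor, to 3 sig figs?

0.962

ω = 2πf = 333000 rad/s
X_L = ωL = 7.63 Ω
Z = 27.0 + j7.63 Ω
|Z| = √(27.0² + 7.63²) = 28.1 Ω
∠Z = arctan(7.63/27.0) = 15.8°
cos φ = cos(15.8°) = 0.962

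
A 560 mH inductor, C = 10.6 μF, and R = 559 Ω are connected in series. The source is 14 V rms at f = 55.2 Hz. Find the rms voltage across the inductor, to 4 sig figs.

ω = 2πf = 346.8 rad/s
X_L = ωL = 194.2 Ω
X_C = 1/(ωC) = 272.0 Ω
Net reactance X = X_L − X_C = -77.78 Ω
Z = 559.0 − j77.78 Ω
|Z| = √(559.0² + 77.78²) = 564.4 Ω
I = V/|Z| = 24.81 mA
V_L = I·|Z_L| = 0.02481 × 194.2 = 4.818 V

4.818 V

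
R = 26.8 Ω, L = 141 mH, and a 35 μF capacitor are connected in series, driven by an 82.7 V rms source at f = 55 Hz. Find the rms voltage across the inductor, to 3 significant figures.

ω = 2πf = 345.6 rad/s
X_L = ωL = 48.7 Ω
X_C = 1/(ωC) = 82.7 Ω
Net reactance X = X_L − X_C = -34.0 Ω
Z = 26.8 − j34.0 Ω
|Z| = √(26.8² + 34.0²) = 43.3 Ω
I = V/|Z| = 1.91 A
V_L = I·|Z_L| = 1.91 × 48.7 = 93.2 V

93.2 V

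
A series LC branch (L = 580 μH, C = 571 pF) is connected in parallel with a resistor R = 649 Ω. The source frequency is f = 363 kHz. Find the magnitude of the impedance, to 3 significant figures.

422 Ω

ω = 2πf = 2.281e+06 rad/s
X_L = ωL = 1320 Ω
X_C = 1/(ωC) = 768 Ω
Branch 1: Z₁ = R = 649 Ω
Branch 2 (series LC): Z₂ = j(X_L − X_C) = j555 Ω
Parallel: Z = Z₁Z₂/(Z₁+Z₂), |Z| = 422 Ω, ∠Z = 49.5°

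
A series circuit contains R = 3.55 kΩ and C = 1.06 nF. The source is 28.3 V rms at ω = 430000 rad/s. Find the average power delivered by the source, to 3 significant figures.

163 mW

X_C = 1/(ωC) = 2190 Ω
Z = 3550 − j2190 Ω
|Z| = √(3550² + 2190²) = 4170 Ω
∠Z = arctan(-2190/3550) = -31.7°
I = V/|Z| = 6.78 mA
P = VI cos φ = 28.3 × 0.00678 × cos(-31.7°) = 163 mW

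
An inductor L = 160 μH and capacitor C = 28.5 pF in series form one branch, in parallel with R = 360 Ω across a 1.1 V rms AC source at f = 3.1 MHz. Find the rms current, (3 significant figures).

ω = 2πf = 1.948e+07 rad/s
X_L = ωL = 3120 Ω
X_C = 1/(ωC) = 1800 Ω
Branch 1: Z₁ = R = 360 Ω
Branch 2 (series LC): Z₂ = j(X_L − X_C) = j1320 Ω
Parallel: Z = Z₁Z₂/(Z₁+Z₂), |Z| = 347 Ω, ∠Z = 15.3°
I = V/|Z| = 1.1/347 = 3.17 mA

3.17 mA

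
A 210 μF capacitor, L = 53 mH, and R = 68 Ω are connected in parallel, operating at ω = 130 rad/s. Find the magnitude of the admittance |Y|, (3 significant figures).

X_L = ωL = 6.89 Ω
X_C = 1/(ωC) = 36.6 Ω
Parallel: admittances add. Y = 1/R + 1/(jωL) + jωC
Y = (0.0147 − j0.118) S
|Y| = 0.119 S → |Z| = 1/|Y| = 8.42 Ω, ∠Z = −∠Y = 82.9°

119 mS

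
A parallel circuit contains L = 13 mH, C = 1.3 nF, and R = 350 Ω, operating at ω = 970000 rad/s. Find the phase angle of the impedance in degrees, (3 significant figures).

-22.5°

X_L = ωL = 12600 Ω
X_C = 1/(ωC) = 793 Ω
Parallel: admittances add. Y = 1/R + 1/(jωL) + jωC
Y = (0.00286 + j0.00118) S
|Y| = 0.00309 S → |Z| = 1/|Y| = 323 Ω, ∠Z = −∠Y = -22.5°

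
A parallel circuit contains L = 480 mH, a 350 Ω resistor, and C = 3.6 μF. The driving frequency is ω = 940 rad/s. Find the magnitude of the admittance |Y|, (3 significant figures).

3.09 mS

X_L = ωL = 451 Ω
X_C = 1/(ωC) = 296 Ω
Parallel: admittances add. Y = 1/R + 1/(jωL) + jωC
Y = (0.00286 + j0.00117) S
|Y| = 0.00309 S → |Z| = 1/|Y| = 324 Ω, ∠Z = −∠Y = -22.2°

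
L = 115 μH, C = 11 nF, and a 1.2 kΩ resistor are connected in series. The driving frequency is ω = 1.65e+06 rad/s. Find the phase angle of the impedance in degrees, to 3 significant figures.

X_L = ωL = 190 Ω
X_C = 1/(ωC) = 55.1 Ω
Net reactance X = X_L − X_C = 135 Ω
Z = 1200 + j135 Ω
|Z| = √(1200² + 135²) = 1210 Ω
∠Z = arctan(135/1200) = 6.40°

6.40°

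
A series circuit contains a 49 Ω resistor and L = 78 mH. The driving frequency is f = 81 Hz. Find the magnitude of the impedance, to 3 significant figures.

63.1 Ω

ω = 2πf = 508.9 rad/s
X_L = ωL = 39.7 Ω
Z = 49.0 + j39.7 Ω
|Z| = √(49.0² + 39.7²) = 63.1 Ω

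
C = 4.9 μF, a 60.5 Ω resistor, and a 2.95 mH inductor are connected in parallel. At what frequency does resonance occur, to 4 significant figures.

ω₀ = 1/√(LC) = 1/√(0.00295 × 4.9e-06) = 8317 rad/s
f₀ = ω₀/(2π) = 1.324 kHz

1.324 kHz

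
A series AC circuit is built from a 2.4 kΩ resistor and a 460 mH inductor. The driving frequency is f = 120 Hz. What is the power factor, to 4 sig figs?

0.9897

ω = 2πf = 754.0 rad/s
X_L = ωL = 346.8 Ω
Z = 2400 + j346.8 Ω
|Z| = √(2400² + 346.8²) = 2425 Ω
∠Z = arctan(346.8/2400) = 8.223°
cos φ = cos(8.223°) = 0.9897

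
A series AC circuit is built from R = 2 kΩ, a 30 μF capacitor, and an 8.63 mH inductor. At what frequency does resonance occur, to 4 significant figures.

312.8 Hz

ω₀ = 1/√(LC) = 1/√(0.00863 × 3e-05) = 1965 rad/s
f₀ = ω₀/(2π) = 312.8 Hz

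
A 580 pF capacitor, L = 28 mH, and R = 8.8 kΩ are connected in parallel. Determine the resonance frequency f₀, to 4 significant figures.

39.49 kHz

ω₀ = 1/√(LC) = 1/√(0.028 × 5.8e-10) = 248100 rad/s
f₀ = ω₀/(2π) = 39.49 kHz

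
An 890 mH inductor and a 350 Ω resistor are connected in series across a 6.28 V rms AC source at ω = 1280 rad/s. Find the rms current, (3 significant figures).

X_L = ωL = 1140 Ω
Z = 350 + j1140 Ω
|Z| = √(350² + 1140²) = 1190 Ω
I = V/|Z| = 6.28/1190 = 5.27 mA

5.27 mA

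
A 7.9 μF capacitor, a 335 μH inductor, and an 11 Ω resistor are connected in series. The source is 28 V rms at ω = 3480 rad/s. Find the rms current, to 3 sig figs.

X_L = ωL = 1.17 Ω
X_C = 1/(ωC) = 36.4 Ω
Net reactance X = X_L − X_C = -35.2 Ω
Z = 11.0 − j35.2 Ω
|Z| = √(11.0² + 35.2²) = 36.9 Ω
I = V/|Z| = 28/36.9 = 759 mA

759 mA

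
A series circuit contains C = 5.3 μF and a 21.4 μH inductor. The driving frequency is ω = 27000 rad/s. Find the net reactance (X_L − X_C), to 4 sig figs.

X_L = ωL = 0.5778 Ω
X_C = 1/(ωC) = 6.988 Ω
X = 0.5778 − 6.988 = -6.410 Ω

-6.410 Ω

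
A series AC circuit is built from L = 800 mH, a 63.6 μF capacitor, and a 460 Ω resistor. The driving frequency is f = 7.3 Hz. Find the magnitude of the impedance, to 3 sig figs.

553 Ω

ω = 2πf = 45.87 rad/s
X_L = ωL = 36.7 Ω
X_C = 1/(ωC) = 343 Ω
Net reactance X = X_L − X_C = -306 Ω
Z = 460 − j306 Ω
|Z| = √(460² + 306²) = 553 Ω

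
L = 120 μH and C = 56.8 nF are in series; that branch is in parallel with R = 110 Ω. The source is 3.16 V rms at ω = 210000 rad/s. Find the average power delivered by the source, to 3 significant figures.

X_L = ωL = 25.2 Ω
X_C = 1/(ωC) = 83.8 Ω
Branch 1: Z₁ = R = 110 Ω
Branch 2 (series LC): Z₂ = j(X_L − X_C) = −j58.6 Ω
Parallel: Z = Z₁Z₂/(Z₁+Z₂), |Z| = 51.7 Ω, ∠Z = -61.9°
I = V/|Z| = 61.1 mA
P = VI cos φ = 3.16 × 0.0611 × cos(-61.9°) = 90.8 mW

90.8 mW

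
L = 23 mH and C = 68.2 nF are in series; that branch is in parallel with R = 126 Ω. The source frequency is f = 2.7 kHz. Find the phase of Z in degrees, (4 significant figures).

ω = 2πf = 16960 rad/s
X_L = ωL = 390.2 Ω
X_C = 1/(ωC) = 864.3 Ω
Branch 1: Z₁ = R = 126.0 Ω
Branch 2 (series LC): Z₂ = j(X_L − X_C) = −j474.1 Ω
Parallel: Z = Z₁Z₂/(Z₁+Z₂), |Z| = 121.8 Ω, ∠Z = -14.88°

-14.88°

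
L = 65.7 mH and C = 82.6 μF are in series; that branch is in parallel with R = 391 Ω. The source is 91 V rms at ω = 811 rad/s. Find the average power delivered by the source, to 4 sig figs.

21.18 W

X_L = ωL = 53.28 Ω
X_C = 1/(ωC) = 14.93 Ω
Branch 1: Z₁ = R = 391.0 Ω
Branch 2 (series LC): Z₂ = j(X_L − X_C) = j38.35 Ω
Parallel: Z = Z₁Z₂/(Z₁+Z₂), |Z| = 38.17 Ω, ∠Z = 84.40°
I = V/|Z| = 2.384 A
P = VI cos φ = 91 × 2.384 × cos(84.40°) = 21.18 W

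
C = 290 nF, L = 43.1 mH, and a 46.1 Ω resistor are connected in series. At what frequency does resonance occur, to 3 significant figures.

ω₀ = 1/√(LC) = 1/√(0.0431 × 2.9e-07) = 8945 rad/s
f₀ = ω₀/(2π) = 1.42 kHz

1.42 kHz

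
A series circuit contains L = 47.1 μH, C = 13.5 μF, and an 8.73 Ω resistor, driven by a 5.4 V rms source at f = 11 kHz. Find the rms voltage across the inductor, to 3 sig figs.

ω = 2πf = 69120 rad/s
X_L = ωL = 3.26 Ω
X_C = 1/(ωC) = 1.07 Ω
Net reactance X = X_L − X_C = 2.18 Ω
Z = 8.73 + j2.18 Ω
|Z| = √(8.73² + 2.18²) = 9.00 Ω
I = V/|Z| = 600 mA
V_L = I·|Z_L| = 0.600 × 3.26 = 1.95 V

1.95 V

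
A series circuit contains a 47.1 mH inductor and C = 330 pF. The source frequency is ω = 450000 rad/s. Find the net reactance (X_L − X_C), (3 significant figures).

14500 Ω

X_L = ωL = 21200 Ω
X_C = 1/(ωC) = 6730 Ω
X = 21200 − 6730 = 14500 Ω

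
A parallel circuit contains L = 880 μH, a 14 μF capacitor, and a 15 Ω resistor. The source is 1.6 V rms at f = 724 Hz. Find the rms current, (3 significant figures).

316 mA

ω = 2πf = 4549 rad/s
X_L = ωL = 4.00 Ω
X_C = 1/(ωC) = 15.7 Ω
Parallel: admittances add. Y = 1/R + 1/(jωL) + jωC
Y = (0.0667 − j0.186) S
|Y| = 0.198 S → |Z| = 1/|Y| = 5.06 Ω, ∠Z = −∠Y = 70.3°
I = V/|Z| = 1.6/5.06 = 316 mA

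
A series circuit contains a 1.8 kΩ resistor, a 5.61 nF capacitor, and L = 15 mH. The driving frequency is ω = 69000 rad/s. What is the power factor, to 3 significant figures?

X_L = ωL = 1040 Ω
X_C = 1/(ωC) = 2580 Ω
Net reactance X = X_L − X_C = -1550 Ω
Z = 1800 − j1550 Ω
|Z| = √(1800² + 1550²) = 2370 Ω
∠Z = arctan(-1550/1800) = -40.7°
cos φ = cos(-40.7°) = 0.758

0.758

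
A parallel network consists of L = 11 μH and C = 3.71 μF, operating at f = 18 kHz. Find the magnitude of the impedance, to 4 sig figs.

2.603 Ω

ω = 2πf = 113100 rad/s
X_L = ωL = 1.244 Ω
X_C = 1/(ωC) = 2.383 Ω
Parallel: admittances add. Y = 1/(jωL) + jωC
Y = (0 − j0.3842) S
|Y| = 0.3842 S → |Z| = 1/|Y| = 2.603 Ω, ∠Z = −∠Y = 90.00°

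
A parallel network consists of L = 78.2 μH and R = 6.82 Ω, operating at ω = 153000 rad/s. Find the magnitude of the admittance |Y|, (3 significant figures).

X_L = ωL = 12.0 Ω
Parallel: admittances add. Y = 1/R + 1/(jωL)
Y = (0.147 − j0.0836) S
|Y| = 0.169 S → |Z| = 1/|Y| = 5.93 Ω, ∠Z = −∠Y = 29.7°

169 mS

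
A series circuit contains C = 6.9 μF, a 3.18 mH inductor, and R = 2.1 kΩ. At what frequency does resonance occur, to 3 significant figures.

1.07 kHz

ω₀ = 1/√(LC) = 1/√(0.00318 × 6.9e-06) = 6751 rad/s
f₀ = ω₀/(2π) = 1.07 kHz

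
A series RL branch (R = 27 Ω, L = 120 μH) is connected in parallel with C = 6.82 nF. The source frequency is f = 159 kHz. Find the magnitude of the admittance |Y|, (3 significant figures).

2.11 mS

ω = 2πf = 999000 rad/s
X_L = ωL = 120 Ω
X_C = 1/(ωC) = 147 Ω
Branch 1 (R+jX_L): Z₁ = 27.0 + j120 Ω, |Z₁| = 123 Ω
Branch 2 (−jX_C): Z₂ = −j147 Ω
Parallel: Z = Z₁Z₂/(Z₁+Z₂), |Z| = 473 Ω, ∠Z = 32.2°
|Y| = 1/|Z| = 2.11 mS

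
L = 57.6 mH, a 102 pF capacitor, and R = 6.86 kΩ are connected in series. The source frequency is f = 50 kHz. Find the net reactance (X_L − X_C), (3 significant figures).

ω = 2πf = 314200 rad/s
X_L = ωL = 18100 Ω
X_C = 1/(ωC) = 31200 Ω
X = 18100 − 31200 = -13100 Ω

-13100 Ω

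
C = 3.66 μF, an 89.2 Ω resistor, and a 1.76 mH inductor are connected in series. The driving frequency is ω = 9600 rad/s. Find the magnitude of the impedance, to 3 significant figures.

X_L = ωL = 16.9 Ω
X_C = 1/(ωC) = 28.5 Ω
Net reactance X = X_L − X_C = -11.6 Ω
Z = 89.2 − j11.6 Ω
|Z| = √(89.2² + 11.6²) = 89.9 Ω

89.9 Ω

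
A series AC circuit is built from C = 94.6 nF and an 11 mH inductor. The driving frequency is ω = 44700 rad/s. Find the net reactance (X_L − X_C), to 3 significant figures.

X_L = ωL = 492 Ω
X_C = 1/(ωC) = 236 Ω
X = 492 − 236 = 255 Ω

255 Ω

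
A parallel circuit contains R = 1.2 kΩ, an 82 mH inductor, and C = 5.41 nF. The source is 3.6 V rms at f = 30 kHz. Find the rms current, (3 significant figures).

ω = 2πf = 188500 rad/s
X_L = ωL = 15500 Ω
X_C = 1/(ωC) = 981 Ω
Parallel: admittances add. Y = 1/R + 1/(jωL) + jωC
Y = (0.000833 + j0.000955) S
|Y| = 0.00127 S → |Z| = 1/|Y| = 789 Ω, ∠Z = −∠Y = -48.9°
I = V/|Z| = 3.6/789 = 4.56 mA

4.56 mA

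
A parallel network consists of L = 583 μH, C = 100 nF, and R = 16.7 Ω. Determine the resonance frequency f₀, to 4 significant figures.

20.84 kHz

ω₀ = 1/√(LC) = 1/√(0.000583 × 1e-07) = 131000 rad/s
f₀ = ω₀/(2π) = 20.84 kHz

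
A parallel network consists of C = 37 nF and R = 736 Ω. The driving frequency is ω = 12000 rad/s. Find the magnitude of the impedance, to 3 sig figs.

X_C = 1/(ωC) = 2250 Ω
Parallel: admittances add. Y = 1/R + jωC
Y = (0.00136 + j0.000444) S
|Y| = 0.00143 S → |Z| = 1/|Y| = 700 Ω, ∠Z = −∠Y = -18.1°

700 Ω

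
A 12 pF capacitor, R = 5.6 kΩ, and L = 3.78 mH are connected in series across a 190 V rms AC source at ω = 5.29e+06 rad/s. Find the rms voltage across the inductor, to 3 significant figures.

541 V

X_L = ωL = 20000 Ω
X_C = 1/(ωC) = 15800 Ω
Net reactance X = X_L − X_C = 4240 Ω
Z = 5600 + j4240 Ω
|Z| = √(5600² + 4240²) = 7030 Ω
I = V/|Z| = 27.0 mA
V_L = I·|Z_L| = 0.0270 × 20000 = 541 V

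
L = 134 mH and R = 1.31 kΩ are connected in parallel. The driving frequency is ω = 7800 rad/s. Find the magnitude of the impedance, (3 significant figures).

817 Ω

X_L = ωL = 1050 Ω
Parallel: admittances add. Y = 1/R + 1/(jωL)
Y = (0.000763 − j0.000957) S
|Y| = 0.00122 S → |Z| = 1/|Y| = 817 Ω, ∠Z = −∠Y = 51.4°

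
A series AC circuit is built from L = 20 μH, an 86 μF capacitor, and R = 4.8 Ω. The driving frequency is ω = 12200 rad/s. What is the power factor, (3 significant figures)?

0.989

X_L = ωL = 0.244 Ω
X_C = 1/(ωC) = 0.953 Ω
Net reactance X = X_L − X_C = -0.709 Ω
Z = 4.80 − j0.709 Ω
|Z| = √(4.80² + 0.709²) = 4.85 Ω
∠Z = arctan(-0.709/4.80) = -8.40°
cos φ = cos(-8.40°) = 0.989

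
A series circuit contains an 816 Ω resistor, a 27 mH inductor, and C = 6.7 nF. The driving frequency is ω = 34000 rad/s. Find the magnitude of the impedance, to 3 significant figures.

3570 Ω

X_L = ωL = 918 Ω
X_C = 1/(ωC) = 4390 Ω
Net reactance X = X_L − X_C = -3470 Ω
Z = 816 − j3470 Ω
|Z| = √(816² + 3470²) = 3570 Ω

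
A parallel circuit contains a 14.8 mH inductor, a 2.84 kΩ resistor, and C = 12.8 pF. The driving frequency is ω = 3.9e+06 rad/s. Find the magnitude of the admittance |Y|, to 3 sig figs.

354 μS

X_L = ωL = 57700 Ω
X_C = 1/(ωC) = 20000 Ω
Parallel: admittances add. Y = 1/R + 1/(jωL) + jωC
Y = (0.000352 + j3.26e-05) S
|Y| = 0.000354 S → |Z| = 1/|Y| = 2830 Ω, ∠Z = −∠Y = -5.29°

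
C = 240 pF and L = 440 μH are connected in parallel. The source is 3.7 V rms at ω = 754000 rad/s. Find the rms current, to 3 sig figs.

X_L = ωL = 332 Ω
X_C = 1/(ωC) = 5530 Ω
Parallel: admittances add. Y = 1/(jωL) + jωC
Y = (0 − j0.00283) S
|Y| = 0.00283 S → |Z| = 1/|Y| = 353 Ω, ∠Z = −∠Y = 90.0°
I = V/|Z| = 3.7/353 = 10.5 mA

10.5 mA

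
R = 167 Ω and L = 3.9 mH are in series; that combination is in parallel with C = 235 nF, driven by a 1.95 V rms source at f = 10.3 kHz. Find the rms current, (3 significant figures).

ω = 2πf = 64720 rad/s
X_L = ωL = 252 Ω
X_C = 1/(ωC) = 65.8 Ω
Branch 1 (R+jX_L): Z₁ = 167 + j252 Ω, |Z₁| = 303 Ω
Branch 2 (−jX_C): Z₂ = −j65.8 Ω
Parallel: Z = Z₁Z₂/(Z₁+Z₂), |Z| = 79.5 Ω, ∠Z = -81.7°
I = V/|Z| = 1.95/79.5 = 24.5 mA

24.5 mA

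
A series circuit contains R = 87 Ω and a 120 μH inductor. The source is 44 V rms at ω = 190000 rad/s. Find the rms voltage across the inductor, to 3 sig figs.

X_L = ωL = 22.8 Ω
Z = 87.0 + j22.8 Ω
|Z| = √(87.0² + 22.8²) = 89.9 Ω
I = V/|Z| = 489 mA
V_L = I·|Z_L| = 0.489 × 22.8 = 11.2 V

11.2 V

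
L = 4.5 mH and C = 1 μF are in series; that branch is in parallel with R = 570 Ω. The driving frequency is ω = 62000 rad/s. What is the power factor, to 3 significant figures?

X_L = ωL = 279 Ω
X_C = 1/(ωC) = 16.1 Ω
Branch 1: Z₁ = R = 570 Ω
Branch 2 (series LC): Z₂ = j(X_L − X_C) = j263 Ω
Parallel: Z = Z₁Z₂/(Z₁+Z₂), |Z| = 239 Ω, ∠Z = 65.2°
cos φ = cos(65.2°) = 0.419

0.419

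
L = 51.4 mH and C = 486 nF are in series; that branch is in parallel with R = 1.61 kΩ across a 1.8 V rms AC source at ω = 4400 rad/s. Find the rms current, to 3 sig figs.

X_L = ωL = 226 Ω
X_C = 1/(ωC) = 468 Ω
Branch 1: Z₁ = R = 1610 Ω
Branch 2 (series LC): Z₂ = j(X_L − X_C) = −j241 Ω
Parallel: Z = Z₁Z₂/(Z₁+Z₂), |Z| = 239 Ω, ∠Z = -81.5°
I = V/|Z| = 1.8/239 = 7.54 mA

7.54 mA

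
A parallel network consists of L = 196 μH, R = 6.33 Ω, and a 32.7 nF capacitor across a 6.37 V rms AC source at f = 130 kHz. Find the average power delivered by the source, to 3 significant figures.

6.41 W

ω = 2πf = 816800 rad/s
X_L = ωL = 160 Ω
X_C = 1/(ωC) = 37.4 Ω
Parallel: admittances add. Y = 1/R + 1/(jωL) + jωC
Y = (0.158 + j0.0205) S
|Y| = 0.159 S → |Z| = 1/|Y| = 6.28 Ω, ∠Z = −∠Y = -7.38°
I = V/|Z| = 1.01 A
P = VI cos φ = 6.37 × 1.01 × cos(-7.38°) = 6.41 W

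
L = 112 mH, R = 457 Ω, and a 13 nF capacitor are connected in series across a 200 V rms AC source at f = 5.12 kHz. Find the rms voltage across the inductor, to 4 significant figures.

556.4 V

ω = 2πf = 32170 rad/s
X_L = ωL = 3603 Ω
X_C = 1/(ωC) = 2391 Ω
Net reactance X = X_L − X_C = 1212 Ω
Z = 457.0 + j1212 Ω
|Z| = √(457.0² + 1212²) = 1295 Ω
I = V/|Z| = 154.4 mA
V_L = I·|Z_L| = 0.1544 × 3603 = 556.4 V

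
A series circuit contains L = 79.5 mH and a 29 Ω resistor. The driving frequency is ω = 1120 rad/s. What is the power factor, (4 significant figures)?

X_L = ωL = 89.04 Ω
Z = 29.00 + j89.04 Ω
|Z| = √(29.00² + 89.04²) = 93.64 Ω
∠Z = arctan(89.04/29.00) = 71.96°
cos φ = cos(71.96°) = 0.3097

0.3097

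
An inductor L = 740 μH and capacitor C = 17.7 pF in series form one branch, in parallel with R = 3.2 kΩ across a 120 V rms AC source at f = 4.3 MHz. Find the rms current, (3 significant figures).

ω = 2πf = 2.702e+07 rad/s
X_L = ωL = 20000 Ω
X_C = 1/(ωC) = 2090 Ω
Branch 1: Z₁ = R = 3200 Ω
Branch 2 (series LC): Z₂ = j(X_L − X_C) = j17900 Ω
Parallel: Z = Z₁Z₂/(Z₁+Z₂), |Z| = 3150 Ω, ∠Z = 10.1°
I = V/|Z| = 120/3150 = 38.1 mA

38.1 mA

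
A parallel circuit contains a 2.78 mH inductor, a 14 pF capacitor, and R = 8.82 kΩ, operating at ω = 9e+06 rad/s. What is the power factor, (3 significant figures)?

0.797

X_L = ωL = 25000 Ω
X_C = 1/(ωC) = 7940 Ω
Parallel: admittances add. Y = 1/R + 1/(jωL) + jωC
Y = (0.000113 + j8.6e-05) S
|Y| = 0.000142 S → |Z| = 1/|Y| = 7030 Ω, ∠Z = −∠Y = -37.2°
cos φ = cos(-37.2°) = 0.797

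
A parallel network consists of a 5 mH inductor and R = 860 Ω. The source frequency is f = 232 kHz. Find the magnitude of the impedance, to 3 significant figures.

854 Ω

ω = 2πf = 1.458e+06 rad/s
X_L = ωL = 7290 Ω
Parallel: admittances add. Y = 1/R + 1/(jωL)
Y = (0.00116 − j0.000137) S
|Y| = 0.00117 S → |Z| = 1/|Y| = 854 Ω, ∠Z = −∠Y = 6.73°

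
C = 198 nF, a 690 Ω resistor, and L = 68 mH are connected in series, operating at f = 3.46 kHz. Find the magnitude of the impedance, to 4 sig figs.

ω = 2πf = 21740 rad/s
X_L = ωL = 1478 Ω
X_C = 1/(ωC) = 232.3 Ω
Net reactance X = X_L − X_C = 1246 Ω
Z = 690.0 + j1246 Ω
|Z| = √(690.0² + 1246²) = 1424 Ω

1424 Ω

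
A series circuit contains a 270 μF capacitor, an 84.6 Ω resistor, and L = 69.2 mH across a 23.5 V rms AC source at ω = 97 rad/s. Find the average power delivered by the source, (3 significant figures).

X_L = ωL = 6.71 Ω
X_C = 1/(ωC) = 38.2 Ω
Net reactance X = X_L − X_C = -31.5 Ω
Z = 84.6 − j31.5 Ω
|Z| = √(84.6² + 31.5²) = 90.3 Ω
∠Z = arctan(-31.5/84.6) = -20.4°
I = V/|Z| = 260 mA
P = VI cos φ = 23.5 × 0.260 × cos(-20.4°) = 5.73 W

5.73 W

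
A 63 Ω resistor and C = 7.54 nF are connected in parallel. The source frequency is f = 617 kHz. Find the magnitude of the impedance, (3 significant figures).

ω = 2πf = 3.877e+06 rad/s
X_C = 1/(ωC) = 34.2 Ω
Parallel: admittances add. Y = 1/R + jωC
Y = (0.0159 + j0.0292) S
|Y| = 0.0333 S → |Z| = 1/|Y| = 30.1 Ω, ∠Z = −∠Y = -61.5°

30.1 Ω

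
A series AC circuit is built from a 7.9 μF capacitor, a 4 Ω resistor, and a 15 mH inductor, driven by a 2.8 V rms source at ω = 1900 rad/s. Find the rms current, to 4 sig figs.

X_L = ωL = 28.50 Ω
X_C = 1/(ωC) = 66.62 Ω
Net reactance X = X_L − X_C = -38.12 Ω
Z = 4.000 − j38.12 Ω
|Z| = √(4.000² + 38.12²) = 38.33 Ω
I = V/|Z| = 2.8/38.33 = 73.05 mA

73.05 mA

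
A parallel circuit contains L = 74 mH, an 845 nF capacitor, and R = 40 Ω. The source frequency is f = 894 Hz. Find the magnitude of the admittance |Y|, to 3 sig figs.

25.1 mS

ω = 2πf = 5617 rad/s
X_L = ωL = 416 Ω
X_C = 1/(ωC) = 211 Ω
Parallel: admittances add. Y = 1/R + 1/(jωL) + jωC
Y = (0.0250 + j0.00234) S
|Y| = 0.0251 S → |Z| = 1/|Y| = 39.8 Ω, ∠Z = −∠Y = -5.35°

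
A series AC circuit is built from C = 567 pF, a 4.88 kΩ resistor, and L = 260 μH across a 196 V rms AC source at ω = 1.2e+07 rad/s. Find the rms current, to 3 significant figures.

34.3 mA

X_L = ωL = 3120 Ω
X_C = 1/(ωC) = 147 Ω
Net reactance X = X_L − X_C = 2970 Ω
Z = 4880 + j2970 Ω
|Z| = √(4880² + 2970²) = 5710 Ω
I = V/|Z| = 196/5710 = 34.3 mA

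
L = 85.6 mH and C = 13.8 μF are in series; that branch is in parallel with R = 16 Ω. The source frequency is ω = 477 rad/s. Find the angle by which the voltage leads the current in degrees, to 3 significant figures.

-8.20°

X_L = ωL = 40.8 Ω
X_C = 1/(ωC) = 152 Ω
Branch 1: Z₁ = R = 16.0 Ω
Branch 2 (series LC): Z₂ = j(X_L − X_C) = −j111 Ω
Parallel: Z = Z₁Z₂/(Z₁+Z₂), |Z| = 15.8 Ω, ∠Z = -8.20°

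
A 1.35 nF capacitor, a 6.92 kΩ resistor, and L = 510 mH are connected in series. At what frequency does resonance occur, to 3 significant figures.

6.07 kHz

ω₀ = 1/√(LC) = 1/√(0.51 × 1.35e-09) = 38110 rad/s
f₀ = ω₀/(2π) = 6.07 kHz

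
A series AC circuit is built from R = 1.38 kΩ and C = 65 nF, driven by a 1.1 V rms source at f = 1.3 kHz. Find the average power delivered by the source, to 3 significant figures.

306 μW

ω = 2πf = 8168 rad/s
X_C = 1/(ωC) = 1880 Ω
Z = 1380 − j1880 Ω
|Z| = √(1380² + 1880²) = 2330 Ω
∠Z = arctan(-1880/1380) = -53.8°
I = V/|Z| = 471 μA
P = VI cos φ = 1.1 × 0.000471 × cos(-53.8°) = 306 μW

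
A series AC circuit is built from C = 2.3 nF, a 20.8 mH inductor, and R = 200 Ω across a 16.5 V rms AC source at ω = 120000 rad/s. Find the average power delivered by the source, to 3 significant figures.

X_L = ωL = 2500 Ω
X_C = 1/(ωC) = 3620 Ω
Net reactance X = X_L − X_C = -1130 Ω
Z = 200 − j1130 Ω
|Z| = √(200² + 1130²) = 1140 Ω
∠Z = arctan(-1130/200) = -79.9°
I = V/|Z| = 14.4 mA
P = VI cos φ = 16.5 × 0.0144 × cos(-79.9°) = 41.5 mW

41.5 mW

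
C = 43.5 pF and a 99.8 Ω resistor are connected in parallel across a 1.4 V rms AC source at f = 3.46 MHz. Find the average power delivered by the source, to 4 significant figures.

ω = 2πf = 2.174e+07 rad/s
X_C = 1/(ωC) = 1057 Ω
Parallel: admittances add. Y = 1/R + jωC
Y = (0.01002 + j0.0009457) S
|Y| = 0.01006 S → |Z| = 1/|Y| = 99.36 Ω, ∠Z = −∠Y = -5.392°
I = V/|Z| = 14.09 mA
P = VI cos φ = 1.4 × 0.01409 × cos(-5.392°) = 19.64 mW

19.64 mW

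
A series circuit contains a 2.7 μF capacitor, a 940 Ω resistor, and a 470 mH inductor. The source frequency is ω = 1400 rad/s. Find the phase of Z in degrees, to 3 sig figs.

X_L = ωL = 658 Ω
X_C = 1/(ωC) = 265 Ω
Net reactance X = X_L − X_C = 393 Ω
Z = 940 + j393 Ω
|Z| = √(940² + 393²) = 1020 Ω
∠Z = arctan(393/940) = 22.7°

22.7°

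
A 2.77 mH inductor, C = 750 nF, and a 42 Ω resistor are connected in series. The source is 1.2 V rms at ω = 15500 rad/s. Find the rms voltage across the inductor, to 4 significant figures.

0.8563 V

X_L = ωL = 42.93 Ω
X_C = 1/(ωC) = 86.02 Ω
Net reactance X = X_L − X_C = -43.09 Ω
Z = 42.00 − j43.09 Ω
|Z| = √(42.00² + 43.09²) = 60.17 Ω
I = V/|Z| = 19.94 mA
V_L = I·|Z_L| = 0.01994 × 42.93 = 0.8563 V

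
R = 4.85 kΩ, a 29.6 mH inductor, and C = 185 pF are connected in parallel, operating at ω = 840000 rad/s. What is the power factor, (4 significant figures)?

X_L = ωL = 24860 Ω
X_C = 1/(ωC) = 6435 Ω
Parallel: admittances add. Y = 1/R + 1/(jωL) + jωC
Y = (0.0002062 + j0.0001152) S
|Y| = 0.0002362 S → |Z| = 1/|Y| = 4234 Ω, ∠Z = −∠Y = -29.19°
cos φ = cos(-29.19°) = 0.8730

0.8730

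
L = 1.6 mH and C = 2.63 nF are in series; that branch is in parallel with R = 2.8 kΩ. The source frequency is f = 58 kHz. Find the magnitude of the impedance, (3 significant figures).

ω = 2πf = 364400 rad/s
X_L = ωL = 583 Ω
X_C = 1/(ωC) = 1040 Ω
Branch 1: Z₁ = R = 2800 Ω
Branch 2 (series LC): Z₂ = j(X_L − X_C) = −j460 Ω
Parallel: Z = Z₁Z₂/(Z₁+Z₂), |Z| = 454 Ω, ∠Z = -80.7°

454 Ω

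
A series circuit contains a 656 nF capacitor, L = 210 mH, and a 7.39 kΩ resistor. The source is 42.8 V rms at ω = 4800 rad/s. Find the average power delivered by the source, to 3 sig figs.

246 mW

X_L = ωL = 1010 Ω
X_C = 1/(ωC) = 318 Ω
Net reactance X = X_L − X_C = 690 Ω
Z = 7390 + j690 Ω
|Z| = √(7390² + 690²) = 7420 Ω
∠Z = arctan(690/7390) = 5.34°
I = V/|Z| = 5.77 mA
P = VI cos φ = 42.8 × 0.00577 × cos(5.34°) = 246 mW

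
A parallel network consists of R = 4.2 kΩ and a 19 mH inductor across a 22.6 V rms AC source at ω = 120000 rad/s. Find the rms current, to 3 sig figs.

11.3 mA

X_L = ωL = 2280 Ω
Parallel: admittances add. Y = 1/R + 1/(jωL)
Y = (0.000238 − j0.000439) S
|Y| = 0.000499 S → |Z| = 1/|Y| = 2000 Ω, ∠Z = −∠Y = 61.5°
I = V/|Z| = 22.6/2000 = 11.3 mA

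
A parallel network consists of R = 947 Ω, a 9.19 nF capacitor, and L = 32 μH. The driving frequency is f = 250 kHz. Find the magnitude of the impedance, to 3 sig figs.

180 Ω

ω = 2πf = 1.571e+06 rad/s
X_L = ωL = 50.3 Ω
X_C = 1/(ωC) = 69.3 Ω
Parallel: admittances add. Y = 1/R + 1/(jωL) + jωC
Y = (0.00106 − j0.00546) S
|Y| = 0.00556 S → |Z| = 1/|Y| = 180 Ω, ∠Z = −∠Y = 79.1°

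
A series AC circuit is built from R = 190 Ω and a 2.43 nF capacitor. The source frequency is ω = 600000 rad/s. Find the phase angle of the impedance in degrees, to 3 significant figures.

X_C = 1/(ωC) = 686 Ω
Z = 190 − j686 Ω
|Z| = √(190² + 686²) = 712 Ω
∠Z = arctan(-686/190) = -74.5°

-74.5°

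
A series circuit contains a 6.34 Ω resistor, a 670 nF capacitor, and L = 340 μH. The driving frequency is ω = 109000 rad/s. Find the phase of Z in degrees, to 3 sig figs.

74.8°

X_L = ωL = 37.1 Ω
X_C = 1/(ωC) = 13.7 Ω
Net reactance X = X_L − X_C = 23.4 Ω
Z = 6.34 + j23.4 Ω
|Z| = √(6.34² + 23.4²) = 24.2 Ω
∠Z = arctan(23.4/6.34) = 74.8°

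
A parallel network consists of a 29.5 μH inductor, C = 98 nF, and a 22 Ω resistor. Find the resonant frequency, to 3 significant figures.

ω₀ = 1/√(LC) = 1/√(2.95e-05 × 9.8e-08) = 588100 rad/s
f₀ = ω₀/(2π) = 93.6 kHz

93.6 kHz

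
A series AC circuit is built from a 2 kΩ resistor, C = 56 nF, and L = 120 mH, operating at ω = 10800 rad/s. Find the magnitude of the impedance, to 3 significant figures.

2030 Ω

X_L = ωL = 1300 Ω
X_C = 1/(ωC) = 1650 Ω
Net reactance X = X_L − X_C = -357 Ω
Z = 2000 − j357 Ω
|Z| = √(2000² + 357²) = 2030 Ω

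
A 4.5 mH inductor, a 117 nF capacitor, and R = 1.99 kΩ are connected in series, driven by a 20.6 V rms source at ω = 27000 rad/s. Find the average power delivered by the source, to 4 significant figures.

211.2 mW

X_L = ωL = 121.5 Ω
X_C = 1/(ωC) = 316.6 Ω
Net reactance X = X_L − X_C = -195.1 Ω
Z = 1990 − j195.1 Ω
|Z| = √(1990² + 195.1²) = 2000 Ω
∠Z = arctan(-195.1/1990) = -5.598°
I = V/|Z| = 10.30 mA
P = VI cos φ = 20.6 × 0.01030 × cos(-5.598°) = 211.2 mW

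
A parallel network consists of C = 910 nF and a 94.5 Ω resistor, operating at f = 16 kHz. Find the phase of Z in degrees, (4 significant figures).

-83.40°

ω = 2πf = 100500 rad/s
X_C = 1/(ωC) = 10.93 Ω
Parallel: admittances add. Y = 1/R + jωC
Y = (0.01058 + j0.09148) S
|Y| = 0.09209 S → |Z| = 1/|Y| = 10.86 Ω, ∠Z = −∠Y = -83.40°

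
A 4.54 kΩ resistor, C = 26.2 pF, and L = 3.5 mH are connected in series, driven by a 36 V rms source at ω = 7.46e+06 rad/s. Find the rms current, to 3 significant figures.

X_L = ωL = 26100 Ω
X_C = 1/(ωC) = 5120 Ω
Net reactance X = X_L − X_C = 21000 Ω
Z = 4540 + j21000 Ω
|Z| = √(4540² + 21000²) = 21500 Ω
I = V/|Z| = 36/21500 = 1.68 mA

1.68 mA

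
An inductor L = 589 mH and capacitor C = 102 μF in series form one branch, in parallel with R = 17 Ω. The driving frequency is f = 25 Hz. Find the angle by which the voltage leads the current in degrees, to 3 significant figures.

ω = 2πf = 157.1 rad/s
X_L = ωL = 92.5 Ω
X_C = 1/(ωC) = 62.4 Ω
Branch 1: Z₁ = R = 17.0 Ω
Branch 2 (series LC): Z₂ = j(X_L − X_C) = j30.1 Ω
Parallel: Z = Z₁Z₂/(Z₁+Z₂), |Z| = 14.8 Ω, ∠Z = 29.5°

29.5°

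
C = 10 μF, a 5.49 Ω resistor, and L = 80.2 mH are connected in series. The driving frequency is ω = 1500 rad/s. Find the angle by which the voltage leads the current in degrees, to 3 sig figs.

X_L = ωL = 120 Ω
X_C = 1/(ωC) = 66.7 Ω
Net reactance X = X_L − X_C = 53.6 Ω
Z = 5.49 + j53.6 Ω
|Z| = √(5.49² + 53.6²) = 53.9 Ω
∠Z = arctan(53.6/5.49) = 84.2°

84.2°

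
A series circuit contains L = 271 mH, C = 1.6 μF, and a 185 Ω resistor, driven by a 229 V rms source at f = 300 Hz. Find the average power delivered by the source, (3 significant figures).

146 W

ω = 2πf = 1885 rad/s
X_L = ωL = 511 Ω
X_C = 1/(ωC) = 332 Ω
Net reactance X = X_L − X_C = 179 Ω
Z = 185 + j179 Ω
|Z| = √(185² + 179²) = 258 Ω
∠Z = arctan(179/185) = 44.1°
I = V/|Z| = 889 mA
P = VI cos φ = 229 × 0.889 × cos(44.1°) = 146 W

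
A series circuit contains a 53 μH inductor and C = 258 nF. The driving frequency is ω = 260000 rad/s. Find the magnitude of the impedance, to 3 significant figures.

1.13 Ω

X_L = ωL = 13.8 Ω
X_C = 1/(ωC) = 14.9 Ω
Net reactance X = X_L − X_C = -1.13 Ω
Z = − j1.13 Ω
|Z| = √(0² + 1.13²) = 1.13 Ω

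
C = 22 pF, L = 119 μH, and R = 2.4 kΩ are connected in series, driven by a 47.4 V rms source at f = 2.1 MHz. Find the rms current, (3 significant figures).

ω = 2πf = 1.319e+07 rad/s
X_L = ωL = 1570 Ω
X_C = 1/(ωC) = 3440 Ω
Net reactance X = X_L − X_C = -1870 Ω
Z = 2400 − j1870 Ω
|Z| = √(2400² + 1870²) = 3050 Ω
I = V/|Z| = 47.4/3050 = 15.6 mA

15.6 mA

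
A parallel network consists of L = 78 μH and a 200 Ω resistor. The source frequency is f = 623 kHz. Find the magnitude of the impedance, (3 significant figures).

167 Ω

ω = 2πf = 3.914e+06 rad/s
X_L = ωL = 305 Ω
Parallel: admittances add. Y = 1/R + 1/(jωL)
Y = (0.00500 − j0.00328) S
|Y| = 0.00598 S → |Z| = 1/|Y| = 167 Ω, ∠Z = −∠Y = 33.2°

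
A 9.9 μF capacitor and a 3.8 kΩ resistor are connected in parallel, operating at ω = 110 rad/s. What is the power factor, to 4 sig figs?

X_C = 1/(ωC) = 918.3 Ω
Parallel: admittances add. Y = 1/R + jωC
Y = (0.0002632 + j0.001089) S
|Y| = 0.001120 S → |Z| = 1/|Y| = 892.6 Ω, ∠Z = −∠Y = -76.41°
cos φ = cos(-76.41°) = 0.2349

0.2349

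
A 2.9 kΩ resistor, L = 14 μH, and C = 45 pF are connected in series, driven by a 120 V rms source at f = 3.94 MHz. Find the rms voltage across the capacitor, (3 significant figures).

ω = 2πf = 2.476e+07 rad/s
X_L = ωL = 347 Ω
X_C = 1/(ωC) = 898 Ω
Net reactance X = X_L − X_C = -551 Ω
Z = 2900 − j551 Ω
|Z| = √(2900² + 551²) = 2950 Ω
I = V/|Z| = 40.7 mA
V_C = I·|Z_C| = 0.0407 × 898 = 36.5 V

36.5 V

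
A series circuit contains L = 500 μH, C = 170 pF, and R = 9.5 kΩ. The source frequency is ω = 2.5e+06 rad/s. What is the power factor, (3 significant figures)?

X_L = ωL = 1250 Ω
X_C = 1/(ωC) = 2350 Ω
Net reactance X = X_L − X_C = -1100 Ω
Z = 9500 − j1100 Ω
|Z| = √(9500² + 1100²) = 9560 Ω
∠Z = arctan(-1100/9500) = -6.62°
cos φ = cos(-6.62°) = 0.993

0.993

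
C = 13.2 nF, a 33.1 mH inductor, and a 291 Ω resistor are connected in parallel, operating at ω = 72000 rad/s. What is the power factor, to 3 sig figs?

X_L = ωL = 2380 Ω
X_C = 1/(ωC) = 1050 Ω
Parallel: admittances add. Y = 1/R + 1/(jωL) + jωC
Y = (0.00344 + j0.000531) S
|Y| = 0.00348 S → |Z| = 1/|Y| = 288 Ω, ∠Z = −∠Y = -8.78°
cos φ = cos(-8.78°) = 0.988

0.988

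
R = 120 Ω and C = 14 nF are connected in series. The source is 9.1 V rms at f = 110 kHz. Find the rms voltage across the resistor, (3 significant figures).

6.90 V

ω = 2πf = 691200 rad/s
X_C = 1/(ωC) = 103 Ω
Z = 120 − j103 Ω
|Z| = √(120² + 103²) = 158 Ω
I = V/|Z| = 57.5 mA
V_R = I·|Z_R| = 0.0575 × 120 = 6.90 V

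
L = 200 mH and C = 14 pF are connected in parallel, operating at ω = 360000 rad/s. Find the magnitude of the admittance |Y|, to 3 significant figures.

8.85 μS

X_L = ωL = 72000 Ω
X_C = 1/(ωC) = 198000 Ω
Parallel: admittances add. Y = 1/(jωL) + jωC
Y = (0 − j8.85e-06) S
|Y| = 8.85e-06 S → |Z| = 1/|Y| = 113000 Ω, ∠Z = −∠Y = 90.0°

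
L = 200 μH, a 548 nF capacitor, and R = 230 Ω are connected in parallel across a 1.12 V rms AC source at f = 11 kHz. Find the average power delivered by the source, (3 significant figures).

5.45 mW

ω = 2πf = 69120 rad/s
X_L = ωL = 13.8 Ω
X_C = 1/(ωC) = 26.4 Ω
Parallel: admittances add. Y = 1/R + 1/(jωL) + jωC
Y = (0.00435 − j0.0345) S
|Y| = 0.0347 S → |Z| = 1/|Y| = 28.8 Ω, ∠Z = −∠Y = 82.8°
I = V/|Z| = 38.9 mA
P = VI cos φ = 1.12 × 0.0389 × cos(82.8°) = 5.45 mW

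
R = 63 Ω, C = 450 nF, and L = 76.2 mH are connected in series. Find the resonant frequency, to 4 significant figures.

ω₀ = 1/√(LC) = 1/√(0.0762 × 4.5e-07) = 5400 rad/s
f₀ = ω₀/(2π) = 859.5 Hz

859.5 Hz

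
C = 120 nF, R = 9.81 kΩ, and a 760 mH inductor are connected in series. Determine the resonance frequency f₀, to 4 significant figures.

527.0 Hz

ω₀ = 1/√(LC) = 1/√(0.76 × 1.2e-07) = 3311 rad/s
f₀ = ω₀/(2π) = 527.0 Hz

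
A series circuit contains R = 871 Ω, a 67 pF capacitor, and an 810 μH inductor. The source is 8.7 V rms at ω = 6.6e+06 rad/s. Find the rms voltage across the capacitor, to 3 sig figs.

X_L = ωL = 5350 Ω
X_C = 1/(ωC) = 2260 Ω
Net reactance X = X_L − X_C = 3080 Ω
Z = 871 + j3080 Ω
|Z| = √(871² + 3080²) = 3210 Ω
I = V/|Z| = 2.71 mA
V_C = I·|Z_C| = 0.00271 × 2260 = 6.14 V

6.14 V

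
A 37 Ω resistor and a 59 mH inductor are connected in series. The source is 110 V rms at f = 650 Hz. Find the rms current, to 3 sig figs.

451 mA

ω = 2πf = 4084 rad/s
X_L = ωL = 241 Ω
Z = 37.0 + j241 Ω
|Z| = √(37.0² + 241²) = 244 Ω
I = V/|Z| = 110/244 = 451 mA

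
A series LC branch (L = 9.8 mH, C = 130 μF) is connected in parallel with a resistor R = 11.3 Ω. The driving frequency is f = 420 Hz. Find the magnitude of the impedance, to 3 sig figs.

ω = 2πf = 2639 rad/s
X_L = ωL = 25.9 Ω
X_C = 1/(ωC) = 2.91 Ω
Branch 1: Z₁ = R = 11.3 Ω
Branch 2 (series LC): Z₂ = j(X_L − X_C) = j22.9 Ω
Parallel: Z = Z₁Z₂/(Z₁+Z₂), |Z| = 10.1 Ω, ∠Z = 26.2°

10.1 Ω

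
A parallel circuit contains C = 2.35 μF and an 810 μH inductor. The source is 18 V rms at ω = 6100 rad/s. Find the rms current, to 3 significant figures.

X_L = ωL = 4.94 Ω
X_C = 1/(ωC) = 69.8 Ω
Parallel: admittances add. Y = 1/(jωL) + jωC
Y = (0 − j0.188) S
|Y| = 0.188 S → |Z| = 1/|Y| = 5.32 Ω, ∠Z = −∠Y = 90.0°
I = V/|Z| = 18/5.32 = 3.38 A

3.38 A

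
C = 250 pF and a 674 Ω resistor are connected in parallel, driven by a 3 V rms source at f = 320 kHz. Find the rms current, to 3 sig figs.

ω = 2πf = 2.011e+06 rad/s
X_C = 1/(ωC) = 1990 Ω
Parallel: admittances add. Y = 1/R + jωC
Y = (0.00148 + j0.000503) S
|Y| = 0.00157 S → |Z| = 1/|Y| = 638 Ω, ∠Z = −∠Y = -18.7°
I = V/|Z| = 3/638 = 4.70 mA

4.70 mA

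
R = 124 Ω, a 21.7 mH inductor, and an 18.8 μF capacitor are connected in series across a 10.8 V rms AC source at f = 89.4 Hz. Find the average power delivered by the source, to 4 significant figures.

ω = 2πf = 561.7 rad/s
X_L = ωL = 12.19 Ω
X_C = 1/(ωC) = 94.69 Ω
Net reactance X = X_L − X_C = -82.51 Ω
Z = 124.0 − j82.51 Ω
|Z| = √(124.0² + 82.51²) = 148.9 Ω
∠Z = arctan(-82.51/124.0) = -33.64°
I = V/|Z| = 72.51 mA
P = VI cos φ = 10.8 × 0.07251 × cos(-33.64°) = 652.0 mW

652.0 mW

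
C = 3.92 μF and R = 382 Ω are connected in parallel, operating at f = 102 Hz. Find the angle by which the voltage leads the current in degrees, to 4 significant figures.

ω = 2πf = 640.9 rad/s
X_C = 1/(ωC) = 398.0 Ω
Parallel: admittances add. Y = 1/R + jωC
Y = (0.002618 + j0.002512) S
|Y| = 0.003628 S → |Z| = 1/|Y| = 275.6 Ω, ∠Z = −∠Y = -43.82°

-43.82°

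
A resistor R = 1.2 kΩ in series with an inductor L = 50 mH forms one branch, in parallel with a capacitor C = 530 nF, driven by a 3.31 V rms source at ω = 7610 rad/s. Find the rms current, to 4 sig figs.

X_L = ωL = 380.5 Ω
X_C = 1/(ωC) = 247.9 Ω
Branch 1 (R+jX_L): Z₁ = 1200 + j380.5 Ω, |Z₁| = 1259 Ω
Branch 2 (−jX_C): Z₂ = −j247.9 Ω
Parallel: Z = Z₁Z₂/(Z₁+Z₂), |Z| = 258.5 Ω, ∠Z = -78.71°
I = V/|Z| = 3.31/258.5 = 12.80 mA

12.80 mA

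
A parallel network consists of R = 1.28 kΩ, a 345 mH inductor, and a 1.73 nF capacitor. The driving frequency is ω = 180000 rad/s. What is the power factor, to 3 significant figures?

0.935

X_L = ωL = 62100 Ω
X_C = 1/(ωC) = 3210 Ω
Parallel: admittances add. Y = 1/R + 1/(jωL) + jωC
Y = (0.000781 + j0.000295) S
|Y| = 0.000835 S → |Z| = 1/|Y| = 1200 Ω, ∠Z = −∠Y = -20.7°
cos φ = cos(-20.7°) = 0.935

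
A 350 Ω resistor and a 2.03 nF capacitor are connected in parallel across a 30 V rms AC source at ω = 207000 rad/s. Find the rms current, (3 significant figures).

X_C = 1/(ωC) = 2380 Ω
Parallel: admittances add. Y = 1/R + jωC
Y = (0.00286 + j0.000420) S
|Y| = 0.00289 S → |Z| = 1/|Y| = 346 Ω, ∠Z = −∠Y = -8.37°
I = V/|Z| = 30/346 = 86.6 mA

86.6 mA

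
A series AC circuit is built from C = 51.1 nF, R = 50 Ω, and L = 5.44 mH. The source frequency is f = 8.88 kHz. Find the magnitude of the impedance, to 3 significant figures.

68.8 Ω

ω = 2πf = 55790 rad/s
X_L = ωL = 304 Ω
X_C = 1/(ωC) = 351 Ω
Net reactance X = X_L − X_C = -47.2 Ω
Z = 50.0 − j47.2 Ω
|Z| = √(50.0² + 47.2²) = 68.8 Ω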